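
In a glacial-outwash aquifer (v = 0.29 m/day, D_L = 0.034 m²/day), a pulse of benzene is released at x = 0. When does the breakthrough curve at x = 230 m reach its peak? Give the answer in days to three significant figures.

For the 1D instantaneous-source solution, setting ∂C/∂t = 0 at fixed x gives v²t² + 2Dt − x² = 0, so t = (√(D² + v²x²) − D)/v².
√(D² + v²x²) = √(0.034² + 0.29² × 230²) = 66.70; v² = 0.0841.
t = (66.70 − 0.034)/0.0841 = 793 days (vs. the pure-advection estimate x/v = 793 d).

793 days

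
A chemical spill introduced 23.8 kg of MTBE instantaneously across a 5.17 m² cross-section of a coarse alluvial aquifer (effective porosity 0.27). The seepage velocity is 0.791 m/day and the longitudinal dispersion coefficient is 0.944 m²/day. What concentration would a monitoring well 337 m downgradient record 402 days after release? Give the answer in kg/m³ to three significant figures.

For an instantaneous plane source, C(x,t) = M/(n_e·A·√(4πDt)) · exp(−(x−vt)²/(4Dt)), with n_e·A the pore (flow) area.
Plume center vt = 0.791 × 402 = 317.982 m, so the well at 337 m is 19.018 m downgradient of the peak.
√(4πDt) = 69.06 m, giving peak height M/(n_e·A·√(4πDt)) = 23.8/(0.27 × 5.17 × 69.06) = 0.2469 kg/m³.
(x−vt)²/(4Dt) = (19.018)²/(4 × 0.944 × 402) = 0.2383; exp(−0.2383) = 0.7880.
C = 0.2469 × 0.7880 = 0.195 kg/m³.

0.195 kg/m³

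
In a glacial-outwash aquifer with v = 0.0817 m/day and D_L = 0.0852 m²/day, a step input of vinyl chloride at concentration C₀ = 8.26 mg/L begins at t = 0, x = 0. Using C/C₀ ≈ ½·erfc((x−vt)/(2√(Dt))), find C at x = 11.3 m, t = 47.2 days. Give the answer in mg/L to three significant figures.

0.0358 mg/L

For a continuous step input, C/C₀ ≈ ½·erfc((x−vt)/(2√(Dt))).
vt = 0.0817 × 47.2 = 3.85624 m and 2√(Dt) = 2√(0.0852 × 47.2) = 4.011 m.
Argument (x−vt)/(2√(Dt)) = (11.3 − 3.85624)/4.011 = 1.856; ½·erfc(1.856) = 0.004335.
C = 8.26 × 0.004335 = 0.0358 mg/L.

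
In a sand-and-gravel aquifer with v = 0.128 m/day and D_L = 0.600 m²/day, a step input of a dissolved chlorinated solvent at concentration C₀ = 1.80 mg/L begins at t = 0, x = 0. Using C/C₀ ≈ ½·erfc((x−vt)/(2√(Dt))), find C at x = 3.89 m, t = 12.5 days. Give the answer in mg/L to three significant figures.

For a continuous step input, C/C₀ ≈ ½·erfc((x−vt)/(2√(Dt))).
vt = 0.128 × 12.5 = 1.6 m and 2√(Dt) = 2√(0.600 × 12.5) = 5.477 m.
Argument (x−vt)/(2√(Dt)) = (3.89 − 1.6)/5.477 = 0.4181; ½·erfc(0.4181) = 0.2772.
C = 1.80 × 0.2772 = 0.499 mg/L.

0.499 mg/L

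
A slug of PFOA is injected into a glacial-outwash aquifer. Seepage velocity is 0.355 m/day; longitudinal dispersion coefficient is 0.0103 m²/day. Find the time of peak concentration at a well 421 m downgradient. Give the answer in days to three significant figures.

For the 1D instantaneous-source solution, setting ∂C/∂t = 0 at fixed x gives v²t² + 2Dt − x² = 0, so t = (√(D² + v²x²) − D)/v².
√(D² + v²x²) = √(0.0103² + 0.355² × 421²) = 149.5; v² = 0.126025.
t = (149.5 − 0.0103)/0.126025 = 1190 days (vs. the pure-advection estimate x/v = 1190 d).

1190 days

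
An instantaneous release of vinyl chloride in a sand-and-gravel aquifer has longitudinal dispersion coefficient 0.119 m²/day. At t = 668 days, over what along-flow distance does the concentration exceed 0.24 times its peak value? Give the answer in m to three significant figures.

42.6 m

The plume is Gaussian with σ = √(2Dt) = √(2 × 0.119 × 668) = 12.61 m.
C/C_peak = exp(−Δx²/(2σ²)) = 0.24 ⇒ Δx = σ·√(−2 ln 0.24) = 12.61 × 1.689 = 21.30 m.
Width = 2Δx = 42.6 m.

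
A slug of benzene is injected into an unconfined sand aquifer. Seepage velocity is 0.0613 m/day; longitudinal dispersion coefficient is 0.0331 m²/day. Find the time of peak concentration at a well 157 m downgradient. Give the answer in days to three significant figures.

For the 1D instantaneous-source solution, setting ∂C/∂t = 0 at fixed x gives v²t² + 2Dt − x² = 0, so t = (√(D² + v²x²) − D)/v².
√(D² + v²x²) = √(0.0331² + 0.0613² × 157²) = 9.624; v² = 0.00375769.
t = (9.624 − 0.0331)/0.00375769 = 2550 days (vs. the pure-advection estimate x/v = 2560 d).

2550 days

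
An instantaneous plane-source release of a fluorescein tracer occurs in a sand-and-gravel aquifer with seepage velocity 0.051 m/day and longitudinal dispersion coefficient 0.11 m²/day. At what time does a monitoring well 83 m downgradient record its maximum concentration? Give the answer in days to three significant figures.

For the 1D instantaneous-source solution, setting ∂C/∂t = 0 at fixed x gives v²t² + 2Dt − x² = 0, so t = (√(D² + v²x²) − D)/v².
√(D² + v²x²) = √(0.11² + 0.051² × 83²) = 4.234; v² = 0.002601.
t = (4.234 − 0.11)/0.002601 = 1590 days (vs. the pure-advection estimate x/v = 1630 d).

1590 days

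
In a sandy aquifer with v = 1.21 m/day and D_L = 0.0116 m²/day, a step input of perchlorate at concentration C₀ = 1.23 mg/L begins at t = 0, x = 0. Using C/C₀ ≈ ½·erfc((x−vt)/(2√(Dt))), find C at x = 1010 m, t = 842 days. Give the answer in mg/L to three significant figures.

For a continuous step input, C/C₀ ≈ ½·erfc((x−vt)/(2√(Dt))).
vt = 1.21 × 842 = 1018.82 m and 2√(Dt) = 2√(0.0116 × 842) = 6.251 m.
Argument (x−vt)/(2√(Dt)) = (1010 − 1018.82)/6.251 = -1.411; ½·erfc(-1.411) = 0.9770.
C = 1.23 × 0.9770 = 1.20 mg/L.

1.20 mg/L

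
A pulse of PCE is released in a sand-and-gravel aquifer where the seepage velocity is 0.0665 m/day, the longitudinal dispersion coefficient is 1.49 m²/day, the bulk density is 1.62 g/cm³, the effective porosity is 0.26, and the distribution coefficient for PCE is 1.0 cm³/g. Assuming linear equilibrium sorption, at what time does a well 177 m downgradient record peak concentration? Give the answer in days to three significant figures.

Retardation factor R = 1 + ρ_b·K_d/n = 1 + 1.62 × 1.0/0.26 = 7.231.
Sorption retards both mechanisms: v_R = v/R = 0.009197 m/day, D_R = D/R = 0.2061 m²/day.
Peak time from v_R²t² + 2D_R t − x² = 0: t = (√(D_R² + v_R²x²) − D_R)/v_R².
√(D_R² + v_R²x²) = √(0.2061² + 0.009197² × 177²) = 1.641; v_R² = 8.458e-05.
t = (1.641 − 0.2061)/8.458e-05 = 17000 days.

17000 days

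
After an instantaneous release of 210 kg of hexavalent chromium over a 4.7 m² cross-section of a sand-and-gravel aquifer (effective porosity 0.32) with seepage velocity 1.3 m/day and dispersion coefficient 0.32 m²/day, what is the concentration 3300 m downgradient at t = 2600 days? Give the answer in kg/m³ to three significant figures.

For an instantaneous plane source, C(x,t) = M/(n_e·A·√(4πDt)) · exp(−(x−vt)²/(4Dt)), with n_e·A the pore (flow) area.
Plume center vt = 1.3 × 2600 = 3380 m, so the well at 3300 m is 80 m upgradient of the peak.
√(4πDt) = 102.3 m, giving peak height M/(n_e·A·√(4πDt)) = 210/(0.32 × 4.7 × 102.3) = 1.365 kg/m³.
(x−vt)²/(4Dt) = (-80)²/(4 × 0.32 × 2600) = 1.923; exp(−1.923) = 0.1462.
C = 1.365 × 0.1462 = 0.200 kg/m³.

0.200 kg/m³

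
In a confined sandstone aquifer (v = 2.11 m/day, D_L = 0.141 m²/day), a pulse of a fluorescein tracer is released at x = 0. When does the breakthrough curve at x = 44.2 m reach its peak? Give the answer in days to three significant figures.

20.9 days

For the 1D instantaneous-source solution, setting ∂C/∂t = 0 at fixed x gives v²t² + 2Dt − x² = 0, so t = (√(D² + v²x²) − D)/v².
√(D² + v²x²) = √(0.141² + 2.11² × 44.2²) = 93.26; v² = 4.4521.
t = (93.26 − 0.141)/4.4521 = 20.9 days (vs. the pure-advection estimate x/v = 20.9 d).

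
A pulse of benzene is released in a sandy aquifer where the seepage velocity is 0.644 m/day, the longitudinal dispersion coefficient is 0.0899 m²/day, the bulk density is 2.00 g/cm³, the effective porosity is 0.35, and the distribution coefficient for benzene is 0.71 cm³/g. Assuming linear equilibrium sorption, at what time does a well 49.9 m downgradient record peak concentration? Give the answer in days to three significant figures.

Retardation factor R = 1 + ρ_b·K_d/n = 1 + 2.00 × 0.71/0.35 = 5.057.
Sorption retards both mechanisms: v_R = v/R = 0.1273 m/day, D_R = D/R = 0.01778 m²/day.
Peak time from v_R²t² + 2D_R t − x² = 0: t = (√(D_R² + v_R²x²) − D_R)/v_R².
√(D_R² + v_R²x²) = √(0.01778² + 0.1273² × 49.9²) = 6.352; v_R² = 0.01621.
t = (6.352 − 0.01778)/0.01621 = 391 days.

391 days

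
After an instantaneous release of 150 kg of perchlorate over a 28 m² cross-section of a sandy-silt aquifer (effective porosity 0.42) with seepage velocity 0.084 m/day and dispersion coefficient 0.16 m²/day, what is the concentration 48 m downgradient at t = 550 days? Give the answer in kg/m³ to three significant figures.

0.380 kg/m³

For an instantaneous plane source, C(x,t) = M/(n_e·A·√(4πDt)) · exp(−(x−vt)²/(4Dt)), with n_e·A the pore (flow) area.
Plume center vt = 0.084 × 550 = 46.2 m, so the well at 48 m is 1.8 m downgradient of the peak.
√(4πDt) = 33.25 m, giving peak height M/(n_e·A·√(4πDt)) = 150/(0.42 × 28 × 33.25) = 0.3836 kg/m³.
(x−vt)²/(4Dt) = (1.8)²/(4 × 0.16 × 550) = 0.009205; exp(−0.009205) = 0.9908.
C = 0.3836 × 0.9908 = 0.380 kg/m³.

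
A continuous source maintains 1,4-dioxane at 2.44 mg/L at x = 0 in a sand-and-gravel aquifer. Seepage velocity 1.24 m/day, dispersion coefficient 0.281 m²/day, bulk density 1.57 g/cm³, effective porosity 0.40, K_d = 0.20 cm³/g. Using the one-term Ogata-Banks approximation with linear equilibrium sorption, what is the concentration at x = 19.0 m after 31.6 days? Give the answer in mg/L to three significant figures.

Retardation factor R = 1 + ρ_b·K_d/n = 1 + 1.57 × 0.20/0.40 = 1.785.
Sorption retards both mechanisms: v_R = v/R = 0.6947 m/day, D_R = D/R = 0.1574 m²/day.
v_R·t = 0.6947 × 31.6 = 21.95252 m; 2√(D_R t) = 4.460 m; argument = (19.0 − 21.95252)/4.460 = -0.6620.
C = C₀ × ½·erfc(-0.6620) = 2.44 × 0.8254 = 2.01 mg/L.

2.01 mg/L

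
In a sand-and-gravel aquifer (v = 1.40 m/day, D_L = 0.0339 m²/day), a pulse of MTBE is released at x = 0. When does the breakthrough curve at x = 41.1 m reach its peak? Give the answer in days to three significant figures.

For the 1D instantaneous-source solution, setting ∂C/∂t = 0 at fixed x gives v²t² + 2Dt − x² = 0, so t = (√(D² + v²x²) − D)/v².
√(D² + v²x²) = √(0.0339² + 1.40² × 41.1²) = 57.54; v² = 1.96.
t = (57.54 − 0.0339)/1.96 = 29.3 days (vs. the pure-advection estimate x/v = 29.4 d).

29.3 days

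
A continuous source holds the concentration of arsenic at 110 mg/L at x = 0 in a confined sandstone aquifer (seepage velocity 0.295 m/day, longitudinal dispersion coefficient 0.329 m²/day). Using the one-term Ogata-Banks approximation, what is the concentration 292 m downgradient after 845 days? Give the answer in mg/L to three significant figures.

3.85 mg/L

For a continuous step input, C/C₀ ≈ ½·erfc((x−vt)/(2√(Dt))).
vt = 0.295 × 845 = 249.275 m and 2√(Dt) = 2√(0.329 × 845) = 33.35 m.
Argument (x−vt)/(2√(Dt)) = (292 − 249.275)/33.35 = 1.281; ½·erfc(1.281) = 0.03502.
C = 110 × 0.03502 = 3.85 mg/L.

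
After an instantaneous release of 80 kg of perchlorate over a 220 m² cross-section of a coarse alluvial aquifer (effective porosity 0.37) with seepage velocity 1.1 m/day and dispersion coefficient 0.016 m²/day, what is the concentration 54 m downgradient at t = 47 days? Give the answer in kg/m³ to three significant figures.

For an instantaneous plane source, C(x,t) = M/(n_e·A·√(4πDt)) · exp(−(x−vt)²/(4Dt)), with n_e·A the pore (flow) area.
Plume center vt = 1.1 × 47 = 51.7 m, so the well at 54 m is 2.3 m downgradient of the peak.
√(4πDt) = 3.074 m, giving peak height M/(n_e·A·√(4πDt)) = 80/(0.37 × 220 × 3.074) = 0.3197 kg/m³.
(x−vt)²/(4Dt) = (2.3)²/(4 × 0.016 × 47) = 1.759; exp(−1.759) = 0.1722.
C = 0.3197 × 0.1722 = 0.0551 kg/m³.

0.0551 kg/m³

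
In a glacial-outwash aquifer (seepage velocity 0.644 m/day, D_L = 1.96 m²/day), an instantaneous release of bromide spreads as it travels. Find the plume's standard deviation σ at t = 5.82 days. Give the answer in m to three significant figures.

4.78 m

Dispersive spreading gives a Gaussian with σ² = 2Dt; advection only shifts the center.
σ = √(2 × 1.96 × 5.82) = 4.78 m.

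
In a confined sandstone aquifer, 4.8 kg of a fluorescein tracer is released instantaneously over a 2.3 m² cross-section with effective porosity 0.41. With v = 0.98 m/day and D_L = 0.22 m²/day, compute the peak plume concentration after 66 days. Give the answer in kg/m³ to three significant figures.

The peak of an instantaneous 1D plume sits at x = vt; there the Gaussian factor is 1 and C_max = M/(n_e·A·√(4πDt)), where n_e·A is the pore area the mass is dissolved in.
√(4πDt) = √(4π × 0.22 × 66) = 13.51 m, so C_max = 4.8/(0.41 × 2.3 × 13.51) = 0.377 kg/m³.

0.377 kg/m³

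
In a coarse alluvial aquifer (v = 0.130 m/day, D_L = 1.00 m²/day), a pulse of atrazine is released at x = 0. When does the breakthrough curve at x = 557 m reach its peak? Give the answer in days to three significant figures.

4230 days

For the 1D instantaneous-source solution, setting ∂C/∂t = 0 at fixed x gives v²t² + 2Dt − x² = 0, so t = (√(D² + v²x²) − D)/v².
√(D² + v²x²) = √(1.00² + 0.130² × 557²) = 72.42; v² = 0.0169.
t = (72.42 − 1.00)/0.0169 = 4230 days (vs. the pure-advection estimate x/v = 4280 d).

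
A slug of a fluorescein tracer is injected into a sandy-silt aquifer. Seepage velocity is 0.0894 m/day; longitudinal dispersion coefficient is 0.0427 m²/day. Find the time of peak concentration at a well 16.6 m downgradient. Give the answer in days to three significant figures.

For the 1D instantaneous-source solution, setting ∂C/∂t = 0 at fixed x gives v²t² + 2Dt − x² = 0, so t = (√(D² + v²x²) − D)/v².
√(D² + v²x²) = √(0.0427² + 0.0894² × 16.6²) = 1.485; v² = 0.00799236.
t = (1.485 − 0.0427)/0.00799236 = 180 days (vs. the pure-advection estimate x/v = 186 d).

180 days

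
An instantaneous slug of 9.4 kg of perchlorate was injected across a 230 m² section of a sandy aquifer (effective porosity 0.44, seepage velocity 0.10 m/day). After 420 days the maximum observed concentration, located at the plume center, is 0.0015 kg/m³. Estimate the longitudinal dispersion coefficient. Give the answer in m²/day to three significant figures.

At the plume center C_max = M/(n_e·A·√(4πDt)), so D = M²/(4πt·(n_e·A·C_max)²).
n_e·A·C_max = 0.44 × 230 × 0.0015 = 0.1518 kg/m.
D = 9.4²/(4π × 420 × 0.1518²) = 0.727 m²/day.

0.727 m²/day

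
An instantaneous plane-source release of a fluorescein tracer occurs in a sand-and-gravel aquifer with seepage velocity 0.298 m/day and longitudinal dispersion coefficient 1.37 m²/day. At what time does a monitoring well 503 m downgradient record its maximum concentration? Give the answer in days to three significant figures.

For the 1D instantaneous-source solution, setting ∂C/∂t = 0 at fixed x gives v²t² + 2Dt − x² = 0, so t = (√(D² + v²x²) − D)/v².
√(D² + v²x²) = √(1.37² + 0.298² × 503²) = 149.9; v² = 0.088804.
t = (149.9 − 1.37)/0.088804 = 1670 days (vs. the pure-advection estimate x/v = 1690 d).

1670 days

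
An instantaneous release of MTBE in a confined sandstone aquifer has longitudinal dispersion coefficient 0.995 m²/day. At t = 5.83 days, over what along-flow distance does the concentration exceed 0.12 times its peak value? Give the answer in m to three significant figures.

14.0 m

The plume is Gaussian with σ = √(2Dt) = √(2 × 0.995 × 5.83) = 3.406 m.
C/C_peak = exp(−Δx²/(2σ²)) = 0.12 ⇒ Δx = σ·√(−2 ln 0.12) = 3.406 × 2.059 = 7.013 m.
Width = 2Δx = 14.0 m.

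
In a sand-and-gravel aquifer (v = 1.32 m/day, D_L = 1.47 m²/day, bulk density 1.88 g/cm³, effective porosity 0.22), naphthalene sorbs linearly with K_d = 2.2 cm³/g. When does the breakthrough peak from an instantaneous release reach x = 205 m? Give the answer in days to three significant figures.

Retardation factor R = 1 + ρ_b·K_d/n = 1 + 1.88 × 2.2/0.22 = 19.80.
Sorption retards both mechanisms: v_R = v/R = 0.06667 m/day, D_R = D/R = 0.07424 m²/day.
Peak time from v_R²t² + 2D_R t − x² = 0: t = (√(D_R² + v_R²x²) − D_R)/v_R².
√(D_R² + v_R²x²) = √(0.07424² + 0.06667² × 205²) = 13.67; v_R² = 0.004445.
t = (13.67 − 0.07424)/0.004445 = 3060 days.

3060 days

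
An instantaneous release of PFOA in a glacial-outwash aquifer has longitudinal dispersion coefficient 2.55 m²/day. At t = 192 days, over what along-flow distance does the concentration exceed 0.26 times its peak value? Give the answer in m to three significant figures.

The plume is Gaussian with σ = √(2Dt) = √(2 × 2.55 × 192) = 31.29 m.
C/C_peak = exp(−Δx²/(2σ²)) = 0.26 ⇒ Δx = σ·√(−2 ln 0.26) = 31.29 × 1.641 = 51.35 m.
Width = 2Δx = 103 m.

103 m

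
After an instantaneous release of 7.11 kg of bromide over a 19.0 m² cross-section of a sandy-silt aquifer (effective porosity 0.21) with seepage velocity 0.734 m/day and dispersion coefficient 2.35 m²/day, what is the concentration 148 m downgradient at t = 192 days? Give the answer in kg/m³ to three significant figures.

For an instantaneous plane source, C(x,t) = M/(n_e·A·√(4πDt)) · exp(−(x−vt)²/(4Dt)), with n_e·A the pore (flow) area.
Plume center vt = 0.734 × 192 = 140.928 m, so the well at 148 m is 7.072 m downgradient of the peak.
√(4πDt) = 75.30 m, giving peak height M/(n_e·A·√(4πDt)) = 7.11/(0.21 × 19.0 × 75.30) = 0.02366 kg/m³.
(x−vt)²/(4Dt) = (7.072)²/(4 × 2.35 × 192) = 0.02771; exp(−0.02771) = 0.9727.
C = 0.02366 × 0.9727 = 0.0230 kg/m³.

0.0230 kg/m³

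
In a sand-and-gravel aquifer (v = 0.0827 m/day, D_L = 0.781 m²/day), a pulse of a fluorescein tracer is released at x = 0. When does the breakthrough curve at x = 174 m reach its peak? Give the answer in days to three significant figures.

For the 1D instantaneous-source solution, setting ∂C/∂t = 0 at fixed x gives v²t² + 2Dt − x² = 0, so t = (√(D² + v²x²) − D)/v².
√(D² + v²x²) = √(0.781² + 0.0827² × 174²) = 14.41; v² = 0.00683929.
t = (14.41 − 0.781)/0.00683929 = 1990 days (vs. the pure-advection estimate x/v = 2100 d).

1990 days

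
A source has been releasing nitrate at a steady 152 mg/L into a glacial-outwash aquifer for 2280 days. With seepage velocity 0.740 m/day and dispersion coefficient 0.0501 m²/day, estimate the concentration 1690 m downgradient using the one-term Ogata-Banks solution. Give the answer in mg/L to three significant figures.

64.8 mg/L

For a continuous step input, C/C₀ ≈ ½·erfc((x−vt)/(2√(Dt))).
vt = 0.740 × 2280 = 1687.2 m and 2√(Dt) = 2√(0.0501 × 2280) = 21.38 m.
Argument (x−vt)/(2√(Dt)) = (1690 − 1687.2)/21.38 = 0.1310; ½·erfc(0.1310) = 0.4265.
C = 152 × 0.4265 = 64.8 mg/L.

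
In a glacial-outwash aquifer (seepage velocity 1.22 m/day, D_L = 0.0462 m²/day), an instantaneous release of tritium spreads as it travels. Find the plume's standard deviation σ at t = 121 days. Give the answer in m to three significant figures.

3.34 m

Dispersive spreading gives a Gaussian with σ² = 2Dt; advection only shifts the center.
σ = √(2 × 0.0462 × 121) = 3.34 m.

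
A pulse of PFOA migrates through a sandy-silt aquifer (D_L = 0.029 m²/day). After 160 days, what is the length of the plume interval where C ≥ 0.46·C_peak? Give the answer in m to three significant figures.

The plume is Gaussian with σ = √(2Dt) = √(2 × 0.029 × 160) = 3.046 m.
C/C_peak = exp(−Δx²/(2σ²)) = 0.46 ⇒ Δx = σ·√(−2 ln 0.46) = 3.046 × 1.246 = 3.795 m.
Width = 2Δx = 7.59 m.

7.59 m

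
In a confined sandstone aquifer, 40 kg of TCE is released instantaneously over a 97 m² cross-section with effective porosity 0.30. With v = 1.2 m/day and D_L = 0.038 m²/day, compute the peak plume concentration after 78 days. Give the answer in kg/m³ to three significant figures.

0.225 kg/m³

The peak of an instantaneous 1D plume sits at x = vt; there the Gaussian factor is 1 and C_max = M/(n_e·A·√(4πDt)), where n_e·A is the pore area the mass is dissolved in.
√(4πDt) = √(4π × 0.038 × 78) = 6.103 m, so C_max = 40/(0.30 × 97 × 6.103) = 0.225 kg/m³.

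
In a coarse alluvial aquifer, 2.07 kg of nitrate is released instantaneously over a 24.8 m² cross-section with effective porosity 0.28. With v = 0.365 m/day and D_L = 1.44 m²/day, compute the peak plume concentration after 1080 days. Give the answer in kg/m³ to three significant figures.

The peak of an instantaneous 1D plume sits at x = vt; there the Gaussian factor is 1 and C_max = M/(n_e·A·√(4πDt)), where n_e·A is the pore area the mass is dissolved in.
√(4πDt) = √(4π × 1.44 × 1080) = 139.8 m, so C_max = 2.07/(0.28 × 24.8 × 139.8) = 0.00213 kg/m³.

0.00213 kg/m³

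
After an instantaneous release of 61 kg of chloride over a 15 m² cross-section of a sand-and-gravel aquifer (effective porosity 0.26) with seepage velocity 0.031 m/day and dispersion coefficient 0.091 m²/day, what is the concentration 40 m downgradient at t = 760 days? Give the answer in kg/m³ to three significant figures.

0.200 kg/m³

For an instantaneous plane source, C(x,t) = M/(n_e·A·√(4πDt)) · exp(−(x−vt)²/(4Dt)), with n_e·A the pore (flow) area.
Plume center vt = 0.031 × 760 = 23.56 m, so the well at 40 m is 16.44 m downgradient of the peak.
√(4πDt) = 29.48 m, giving peak height M/(n_e·A·√(4πDt)) = 61/(0.26 × 15 × 29.48) = 0.5306 kg/m³.
(x−vt)²/(4Dt) = (16.44)²/(4 × 0.091 × 760) = 0.9770; exp(−0.9770) = 0.3764.
C = 0.5306 × 0.3764 = 0.200 kg/m³.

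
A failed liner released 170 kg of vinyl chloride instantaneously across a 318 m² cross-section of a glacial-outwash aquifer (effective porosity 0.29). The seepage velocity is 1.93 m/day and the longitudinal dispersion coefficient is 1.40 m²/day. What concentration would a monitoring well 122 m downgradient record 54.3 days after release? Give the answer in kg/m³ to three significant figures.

For an instantaneous plane source, C(x,t) = M/(n_e·A·√(4πDt)) · exp(−(x−vt)²/(4Dt)), with n_e·A the pore (flow) area.
Plume center vt = 1.93 × 54.3 = 104.799 m, so the well at 122 m is 17.201 m downgradient of the peak.
√(4πDt) = 30.91 m, giving peak height M/(n_e·A·√(4πDt)) = 170/(0.29 × 318 × 30.91) = 0.05964 kg/m³.
(x−vt)²/(4Dt) = (17.201)²/(4 × 1.40 × 54.3) = 0.9730; exp(−0.9730) = 0.3779.
C = 0.05964 × 0.3779 = 0.0225 kg/m³.

0.0225 kg/m³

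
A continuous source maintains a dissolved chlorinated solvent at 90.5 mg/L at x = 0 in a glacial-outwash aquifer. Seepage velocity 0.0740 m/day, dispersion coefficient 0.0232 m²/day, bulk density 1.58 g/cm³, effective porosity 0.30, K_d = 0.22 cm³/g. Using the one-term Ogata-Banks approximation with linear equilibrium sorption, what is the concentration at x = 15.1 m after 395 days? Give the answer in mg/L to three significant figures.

Retardation factor R = 1 + ρ_b·K_d/n = 1 + 1.58 × 0.22/0.30 = 2.159.
Sorption retards both mechanisms: v_R = v/R = 0.03428 m/day, D_R = D/R = 0.01075 m²/day.
v_R·t = 0.03428 × 395 = 13.5406 m; 2√(D_R t) = 4.121 m; argument = (15.1 − 13.5406)/4.121 = 0.3784.
C = C₀ × ½·erfc(0.3784) = 90.5 × 0.2963 = 26.8 mg/L.

26.8 mg/L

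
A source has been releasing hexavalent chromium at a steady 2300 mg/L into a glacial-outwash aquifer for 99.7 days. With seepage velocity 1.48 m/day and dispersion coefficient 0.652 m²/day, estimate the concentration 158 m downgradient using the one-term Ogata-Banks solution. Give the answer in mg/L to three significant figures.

For a continuous step input, C/C₀ ≈ ½·erfc((x−vt)/(2√(Dt))).
vt = 1.48 × 99.7 = 147.556 m and 2√(Dt) = 2√(0.652 × 99.7) = 16.13 m.
Argument (x−vt)/(2√(Dt)) = (158 − 147.556)/16.13 = 0.6475; ½·erfc(0.6475) = 0.1799.
C = 2300 × 0.1799 = 414 mg/L.

414 mg/L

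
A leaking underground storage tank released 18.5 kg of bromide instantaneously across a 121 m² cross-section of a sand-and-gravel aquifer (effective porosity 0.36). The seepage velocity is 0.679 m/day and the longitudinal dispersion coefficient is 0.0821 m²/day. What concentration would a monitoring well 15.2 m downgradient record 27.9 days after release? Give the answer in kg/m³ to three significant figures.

For an instantaneous plane source, C(x,t) = M/(n_e·A·√(4πDt)) · exp(−(x−vt)²/(4Dt)), with n_e·A the pore (flow) area.
Plume center vt = 0.679 × 27.9 = 18.9441 m, so the well at 15.2 m is 3.7441 m upgradient of the peak.
√(4πDt) = 5.365 m, giving peak height M/(n_e·A·√(4πDt)) = 18.5/(0.36 × 121 × 5.365) = 0.07916 kg/m³.
(x−vt)²/(4Dt) = (-3.7441)²/(4 × 0.0821 × 27.9) = 1.530; exp(−1.530) = 0.2165.
C = 0.07916 × 0.2165 = 0.0171 kg/m³.

0.0171 kg/m³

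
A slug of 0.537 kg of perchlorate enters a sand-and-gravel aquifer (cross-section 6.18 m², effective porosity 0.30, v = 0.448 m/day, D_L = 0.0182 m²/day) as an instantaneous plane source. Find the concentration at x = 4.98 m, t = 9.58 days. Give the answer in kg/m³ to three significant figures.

0.0992 kg/m³

For an instantaneous plane source, C(x,t) = M/(n_e·A·√(4πDt)) · exp(−(x−vt)²/(4Dt)), with n_e·A the pore (flow) area.
Plume center vt = 0.448 × 9.58 = 4.29184 m, so the well at 4.98 m is 0.68816 m downgradient of the peak.
√(4πDt) = 1.480 m, giving peak height M/(n_e·A·√(4πDt)) = 0.537/(0.30 × 6.18 × 1.480) = 0.1957 kg/m³.
(x−vt)²/(4Dt) = (0.68816)²/(4 × 0.0182 × 9.58) = 0.6790; exp(−0.6790) = 0.5071.
C = 0.1957 × 0.5071 = 0.0992 kg/m³.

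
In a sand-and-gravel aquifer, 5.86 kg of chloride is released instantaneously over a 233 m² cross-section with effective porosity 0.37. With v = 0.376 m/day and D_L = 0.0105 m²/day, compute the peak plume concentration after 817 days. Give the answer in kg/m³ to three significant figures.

The peak of an instantaneous 1D plume sits at x = vt; there the Gaussian factor is 1 and C_max = M/(n_e·A·√(4πDt)), where n_e·A is the pore area the mass is dissolved in.
√(4πDt) = √(4π × 0.0105 × 817) = 10.38 m, so C_max = 5.86/(0.37 × 233 × 10.38) = 0.00655 kg/m³.

0.00655 kg/m³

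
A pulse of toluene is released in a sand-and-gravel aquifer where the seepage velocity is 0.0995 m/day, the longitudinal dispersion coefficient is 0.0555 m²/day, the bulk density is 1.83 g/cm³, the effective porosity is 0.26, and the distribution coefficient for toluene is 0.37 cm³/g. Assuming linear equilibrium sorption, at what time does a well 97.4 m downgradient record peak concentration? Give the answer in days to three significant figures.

3510 days

Retardation factor R = 1 + ρ_b·K_d/n = 1 + 1.83 × 0.37/0.26 = 3.604.
Sorption retards both mechanisms: v_R = v/R = 0.02761 m/day, D_R = D/R = 0.01540 m²/day.
Peak time from v_R²t² + 2D_R t − x² = 0: t = (√(D_R² + v_R²x²) − D_R)/v_R².
√(D_R² + v_R²x²) = √(0.01540² + 0.02761² × 97.4²) = 2.689; v_R² = 0.0007623.
t = (2.689 − 0.01540)/0.0007623 = 3510 days.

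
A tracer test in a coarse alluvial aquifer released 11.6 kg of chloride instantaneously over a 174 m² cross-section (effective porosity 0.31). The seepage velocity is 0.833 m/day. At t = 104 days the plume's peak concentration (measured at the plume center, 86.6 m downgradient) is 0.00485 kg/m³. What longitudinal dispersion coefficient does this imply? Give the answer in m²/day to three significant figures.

1.50 m²/day

At the plume center C_max = M/(n_e·A·√(4πDt)), so D = M²/(4πt·(n_e·A·C_max)²).
n_e·A·C_max = 0.31 × 174 × 0.00485 = 0.2616 kg/m.
D = 11.6²/(4π × 104 × 0.2616²) = 1.50 m²/day.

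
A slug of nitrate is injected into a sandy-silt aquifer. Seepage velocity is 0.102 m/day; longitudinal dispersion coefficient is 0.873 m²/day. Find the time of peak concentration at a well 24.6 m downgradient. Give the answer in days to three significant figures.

171 days

For the 1D instantaneous-source solution, setting ∂C/∂t = 0 at fixed x gives v²t² + 2Dt − x² = 0, so t = (√(D² + v²x²) − D)/v².
√(D² + v²x²) = √(0.873² + 0.102² × 24.6²) = 2.657; v² = 0.010404.
t = (2.657 − 0.873)/0.010404 = 171 days (vs. the pure-advection estimate x/v = 241 d).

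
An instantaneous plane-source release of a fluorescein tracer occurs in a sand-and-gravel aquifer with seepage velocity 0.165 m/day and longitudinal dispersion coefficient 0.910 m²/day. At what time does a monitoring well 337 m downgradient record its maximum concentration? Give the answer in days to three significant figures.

For the 1D instantaneous-source solution, setting ∂C/∂t = 0 at fixed x gives v²t² + 2Dt − x² = 0, so t = (√(D² + v²x²) − D)/v².
√(D² + v²x²) = √(0.910² + 0.165² × 337²) = 55.61; v² = 0.027225.
t = (55.61 − 0.910)/0.027225 = 2010 days (vs. the pure-advection estimate x/v = 2040 d).

2010 days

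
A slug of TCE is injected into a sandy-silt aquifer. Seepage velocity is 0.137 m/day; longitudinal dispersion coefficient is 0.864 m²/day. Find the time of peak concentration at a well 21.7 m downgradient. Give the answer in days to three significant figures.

For the 1D instantaneous-source solution, setting ∂C/∂t = 0 at fixed x gives v²t² + 2Dt − x² = 0, so t = (√(D² + v²x²) − D)/v².
√(D² + v²x²) = √(0.864² + 0.137² × 21.7²) = 3.096; v² = 0.018769.
t = (3.096 − 0.864)/0.018769 = 119 days (vs. the pure-advection estimate x/v = 158 d).

119 days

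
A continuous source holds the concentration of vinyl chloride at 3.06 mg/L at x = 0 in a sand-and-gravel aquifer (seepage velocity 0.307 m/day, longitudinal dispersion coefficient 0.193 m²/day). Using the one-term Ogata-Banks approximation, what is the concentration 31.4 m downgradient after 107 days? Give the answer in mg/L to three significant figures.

1.80 mg/L

For a continuous step input, C/C₀ ≈ ½·erfc((x−vt)/(2√(Dt))).
vt = 0.307 × 107 = 32.849 m and 2√(Dt) = 2√(0.193 × 107) = 9.089 m.
Argument (x−vt)/(2√(Dt)) = (31.4 − 32.849)/9.089 = -0.1594; ½·erfc(-0.1594) = 0.5892.
C = 3.06 × 0.5892 = 1.80 mg/L.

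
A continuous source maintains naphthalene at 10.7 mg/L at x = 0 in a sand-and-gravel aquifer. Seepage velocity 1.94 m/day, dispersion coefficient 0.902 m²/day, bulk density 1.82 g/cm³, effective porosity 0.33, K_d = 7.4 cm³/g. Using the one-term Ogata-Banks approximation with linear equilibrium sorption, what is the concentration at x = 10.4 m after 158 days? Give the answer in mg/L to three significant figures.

Retardation factor R = 1 + ρ_b·K_d/n = 1 + 1.82 × 7.4/0.33 = 41.81.
Sorption retards both mechanisms: v_R = v/R = 0.04640 m/day, D_R = D/R = 0.02157 m²/day.
v_R·t = 0.04640 × 158 = 7.3312 m; 2√(D_R t) = 3.692 m; argument = (10.4 − 7.3312)/3.692 = 0.8312.
C = C₀ × ½·erfc(0.8312) = 10.7 × 0.1199 = 1.28 mg/L.

1.28 mg/L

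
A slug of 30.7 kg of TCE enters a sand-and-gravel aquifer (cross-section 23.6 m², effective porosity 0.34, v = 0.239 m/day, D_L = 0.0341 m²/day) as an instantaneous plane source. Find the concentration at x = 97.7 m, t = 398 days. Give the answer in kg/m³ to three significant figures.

For an instantaneous plane source, C(x,t) = M/(n_e·A·√(4πDt)) · exp(−(x−vt)²/(4Dt)), with n_e·A the pore (flow) area.
Plume center vt = 0.239 × 398 = 95.122 m, so the well at 97.7 m is 2.578 m downgradient of the peak.
√(4πDt) = 13.06 m, giving peak height M/(n_e·A·√(4πDt)) = 30.7/(0.34 × 23.6 × 13.06) = 0.2930 kg/m³.
(x−vt)²/(4Dt) = (2.578)²/(4 × 0.0341 × 398) = 0.1224; exp(−0.1224) = 0.8848.
C = 0.2930 × 0.8848 = 0.259 kg/m³.

0.259 kg/m³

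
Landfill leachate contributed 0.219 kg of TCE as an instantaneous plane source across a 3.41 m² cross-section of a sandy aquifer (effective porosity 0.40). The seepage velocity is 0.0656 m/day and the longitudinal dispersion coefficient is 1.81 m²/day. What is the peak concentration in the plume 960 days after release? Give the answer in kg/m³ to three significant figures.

0.00109 kg/m³

The peak of an instantaneous 1D plume sits at x = vt; there the Gaussian factor is 1 and C_max = M/(n_e·A·√(4πDt)), where n_e·A is the pore area the mass is dissolved in.
√(4πDt) = √(4π × 1.81 × 960) = 147.8 m, so C_max = 0.219/(0.40 × 3.41 × 147.8) = 0.00109 kg/m³.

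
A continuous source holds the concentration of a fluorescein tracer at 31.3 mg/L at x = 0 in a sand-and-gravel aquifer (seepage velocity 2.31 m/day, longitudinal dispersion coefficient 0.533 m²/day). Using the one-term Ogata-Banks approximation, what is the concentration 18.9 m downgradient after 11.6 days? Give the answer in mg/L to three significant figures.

30.9 mg/L

For a continuous step input, C/C₀ ≈ ½·erfc((x−vt)/(2√(Dt))).
vt = 2.31 × 11.6 = 26.796 m and 2√(Dt) = 2√(0.533 × 11.6) = 4.973 m.
Argument (x−vt)/(2√(Dt)) = (18.9 − 26.796)/4.973 = -1.588; ½·erfc(-1.588) = 0.9876.
C = 31.3 × 0.9876 = 30.9 mg/L.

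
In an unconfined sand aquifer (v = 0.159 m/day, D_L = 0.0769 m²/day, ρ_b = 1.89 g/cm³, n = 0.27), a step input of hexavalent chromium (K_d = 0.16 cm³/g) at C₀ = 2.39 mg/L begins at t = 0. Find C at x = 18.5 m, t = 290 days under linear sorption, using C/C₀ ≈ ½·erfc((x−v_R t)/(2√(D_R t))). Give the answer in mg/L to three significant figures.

Retardation factor R = 1 + ρ_b·K_d/n = 1 + 1.89 × 0.16/0.27 = 2.120.
Sorption retards both mechanisms: v_R = v/R = 0.07500 m/day, D_R = D/R = 0.03627 m²/day.
v_R·t = 0.07500 × 290 = 21.75 m; 2√(D_R t) = 6.486 m; argument = (18.5 − 21.75)/6.486 = -0.5011.
C = C₀ × ½·erfc(-0.5011) = 2.39 × 0.7607 = 1.82 mg/L.

1.82 mg/L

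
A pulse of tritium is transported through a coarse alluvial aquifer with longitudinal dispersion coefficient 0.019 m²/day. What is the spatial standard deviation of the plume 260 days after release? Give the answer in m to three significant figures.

Dispersive spreading gives a Gaussian with σ² = 2Dt; advection only shifts the center.
σ = √(2 × 0.019 × 260) = 3.14 m.

3.14 m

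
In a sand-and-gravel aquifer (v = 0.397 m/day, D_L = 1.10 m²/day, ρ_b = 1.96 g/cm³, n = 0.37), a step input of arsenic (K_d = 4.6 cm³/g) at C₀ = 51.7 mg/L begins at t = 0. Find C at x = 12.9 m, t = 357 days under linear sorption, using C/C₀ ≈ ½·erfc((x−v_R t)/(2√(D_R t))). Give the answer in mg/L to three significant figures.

4.88 mg/L

Retardation factor R = 1 + ρ_b·K_d/n = 1 + 1.96 × 4.6/0.37 = 25.37.
Sorption retards both mechanisms: v_R = v/R = 0.01565 m/day, D_R = D/R = 0.04336 m²/day.
v_R·t = 0.01565 × 357 = 5.58705 m; 2√(D_R t) = 7.869 m; argument = (12.9 − 5.58705)/7.869 = 0.9293.
C = C₀ × ½·erfc(0.9293) = 51.7 × 0.09438 = 4.88 mg/L.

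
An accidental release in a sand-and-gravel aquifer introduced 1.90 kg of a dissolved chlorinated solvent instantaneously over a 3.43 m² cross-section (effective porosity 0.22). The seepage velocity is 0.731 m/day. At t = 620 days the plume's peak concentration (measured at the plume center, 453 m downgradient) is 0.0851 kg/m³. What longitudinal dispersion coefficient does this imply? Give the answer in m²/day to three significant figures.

0.112 m²/day

At the plume center C_max = M/(n_e·A·√(4πDt)), so D = M²/(4πt·(n_e·A·C_max)²).
n_e·A·C_max = 0.22 × 3.43 × 0.0851 = 0.06422 kg/m.
D = 1.90²/(4π × 620 × 0.06422²) = 0.112 m²/day.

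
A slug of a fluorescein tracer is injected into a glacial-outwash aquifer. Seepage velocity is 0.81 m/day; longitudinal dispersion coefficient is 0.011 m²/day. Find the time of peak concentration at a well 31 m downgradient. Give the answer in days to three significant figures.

For the 1D instantaneous-source solution, setting ∂C/∂t = 0 at fixed x gives v²t² + 2Dt − x² = 0, so t = (√(D² + v²x²) − D)/v².
√(D² + v²x²) = √(0.011² + 0.81² × 31²) = 25.11; v² = 0.6561.
t = (25.11 − 0.011)/0.6561 = 38.3 days (vs. the pure-advection estimate x/v = 38.3 d).

38.3 days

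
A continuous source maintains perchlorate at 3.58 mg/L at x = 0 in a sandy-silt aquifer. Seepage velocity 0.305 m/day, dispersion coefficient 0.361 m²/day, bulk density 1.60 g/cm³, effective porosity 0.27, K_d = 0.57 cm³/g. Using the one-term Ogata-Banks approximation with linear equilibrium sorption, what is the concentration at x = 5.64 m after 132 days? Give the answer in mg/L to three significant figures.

Retardation factor R = 1 + ρ_b·K_d/n = 1 + 1.60 × 0.57/0.27 = 4.378.
Sorption retards both mechanisms: v_R = v/R = 0.06967 m/day, D_R = D/R = 0.08246 m²/day.
v_R·t = 0.06967 × 132 = 9.19644 m; 2√(D_R t) = 6.598 m; argument = (5.64 − 9.19644)/6.598 = -0.5390.
C = C₀ × ½·erfc(-0.5390) = 3.58 × 0.7770 = 2.78 mg/L.

2.78 mg/L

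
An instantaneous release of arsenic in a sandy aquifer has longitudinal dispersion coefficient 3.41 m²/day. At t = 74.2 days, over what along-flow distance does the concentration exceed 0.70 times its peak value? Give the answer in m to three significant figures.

38.0 m

The plume is Gaussian with σ = √(2Dt) = √(2 × 3.41 × 74.2) = 22.50 m.
C/C_peak = exp(−Δx²/(2σ²)) = 0.70 ⇒ Δx = σ·√(−2 ln 0.70) = 22.50 × 0.8446 = 19.00 m.
Width = 2Δx = 38.0 m.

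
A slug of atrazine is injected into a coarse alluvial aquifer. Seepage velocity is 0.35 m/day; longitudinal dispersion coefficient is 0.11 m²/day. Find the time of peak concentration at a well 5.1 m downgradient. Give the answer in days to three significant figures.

13.7 days

For the 1D instantaneous-source solution, setting ∂C/∂t = 0 at fixed x gives v²t² + 2Dt − x² = 0, so t = (√(D² + v²x²) − D)/v².
√(D² + v²x²) = √(0.11² + 0.35² × 5.1²) = 1.788; v² = 0.1225.
t = (1.788 − 0.11)/0.1225 = 13.7 days (vs. the pure-advection estimate x/v = 14.6 d).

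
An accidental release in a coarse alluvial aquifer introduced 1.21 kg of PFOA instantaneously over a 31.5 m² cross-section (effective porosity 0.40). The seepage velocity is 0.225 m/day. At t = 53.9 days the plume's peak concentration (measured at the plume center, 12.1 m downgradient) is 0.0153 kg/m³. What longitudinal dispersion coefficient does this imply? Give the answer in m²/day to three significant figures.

0.0582 m²/day

At the plume center C_max = M/(n_e·A·√(4πDt)), so D = M²/(4πt·(n_e·A·C_max)²).
n_e·A·C_max = 0.40 × 31.5 × 0.0153 = 0.1928 kg/m.
D = 1.21²/(4π × 53.9 × 0.1928²) = 0.0582 m²/day.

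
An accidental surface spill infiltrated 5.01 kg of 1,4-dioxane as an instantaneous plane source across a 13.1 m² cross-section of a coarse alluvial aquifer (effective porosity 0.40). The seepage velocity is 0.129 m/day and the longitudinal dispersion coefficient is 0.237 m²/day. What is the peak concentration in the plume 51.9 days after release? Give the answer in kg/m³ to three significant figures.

The peak of an instantaneous 1D plume sits at x = vt; there the Gaussian factor is 1 and C_max = M/(n_e·A·√(4πDt)), where n_e·A is the pore area the mass is dissolved in.
√(4πDt) = √(4π × 0.237 × 51.9) = 12.43 m, so C_max = 5.01/(0.40 × 13.1 × 12.43) = 0.0769 kg/m³.

0.0769 kg/m³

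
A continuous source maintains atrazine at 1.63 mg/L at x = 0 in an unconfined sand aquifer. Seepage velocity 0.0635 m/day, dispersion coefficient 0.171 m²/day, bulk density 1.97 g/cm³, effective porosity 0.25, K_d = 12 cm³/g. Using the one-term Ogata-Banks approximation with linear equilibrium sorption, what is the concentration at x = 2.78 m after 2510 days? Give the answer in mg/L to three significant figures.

0.579 mg/L

Retardation factor R = 1 + ρ_b·K_d/n = 1 + 1.97 × 12/0.25 = 95.56.
Sorption retards both mechanisms: v_R = v/R = 0.0006645 m/day, D_R = D/R = 0.001789 m²/day.
v_R·t = 0.0006645 × 2510 = 1.667895 m; 2√(D_R t) = 4.238 m; argument = (2.78 − 1.667895)/4.238 = 0.2624.
C = C₀ × ½·erfc(0.2624) = 1.63 × 0.3553 = 0.579 mg/L.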